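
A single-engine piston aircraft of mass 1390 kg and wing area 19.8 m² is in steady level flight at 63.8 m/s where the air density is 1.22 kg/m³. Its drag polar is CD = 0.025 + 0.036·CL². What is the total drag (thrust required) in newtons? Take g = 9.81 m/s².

D = 1370 N

In steady level flight, lift balances weight: W = mg = 1390 × 9.81 = 13636 N.
Dynamic pressure q = 0.5 × 1.22 × 63.8² = 2483 Pa.
CL = W/(q·S) = 13636 / (2483 × 19.8) = 0.2774.
CD = 0.025 + 0.036 × 0.2774² = 0.02777.
D = q·S·CD = 2483 × 19.8 × 0.02777 = 1365 N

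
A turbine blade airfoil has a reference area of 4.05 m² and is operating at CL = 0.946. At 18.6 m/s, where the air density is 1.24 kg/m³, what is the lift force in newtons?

Dynamic pressure q = ½ρv² = ½ × 1.24 × 18.6² = 214.5 Pa.
L = q·S·CL = 214.5 × 4.05 × 0.946 = 822 N

L = 822 N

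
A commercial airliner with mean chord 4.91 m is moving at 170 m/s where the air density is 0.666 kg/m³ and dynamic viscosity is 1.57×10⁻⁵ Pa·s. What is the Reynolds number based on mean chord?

Re = 3.54×10^7

Re = ρ·v·c/μ = 0.666 × 170 × 4.91 / (1.57×10⁻⁵) = 3.54×10^7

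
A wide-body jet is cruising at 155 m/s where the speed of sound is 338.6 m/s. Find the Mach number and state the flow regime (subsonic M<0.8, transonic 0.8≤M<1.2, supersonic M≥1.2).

M = v/a = 155 / 338.6 = 0.458
M = 0.458 → subsonic.

M = 0.458 (subsonic)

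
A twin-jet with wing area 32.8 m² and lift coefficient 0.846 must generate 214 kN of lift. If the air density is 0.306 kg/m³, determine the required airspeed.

v = 225 m/s

L = ½ρv²S·CL ⇒ v = √(2L/(ρ·S·CL))
v = √(2 × 2.14×10^5 / (0.306 × 32.8 × 0.846)) = √50410 = 225 m/s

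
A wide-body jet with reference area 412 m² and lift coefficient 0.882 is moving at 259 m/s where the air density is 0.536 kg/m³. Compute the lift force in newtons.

Dynamic pressure q = ½ρv² = ½ × 0.536 × 259² = 17980 Pa.
L = q·S·CL = 17980 × 412 × 0.882 = 6.53×10^6 N ≈ 6530 kN

L = 6.53×10^6 N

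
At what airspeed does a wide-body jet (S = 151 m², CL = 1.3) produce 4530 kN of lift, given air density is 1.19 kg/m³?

v = 197 m/s

L = ½ρv²S·CL ⇒ v = √(2L/(ρ·S·CL))
v = √(2 × 4.53×10^6 / (1.19 × 151 × 1.3)) = √38780 = 197 m/s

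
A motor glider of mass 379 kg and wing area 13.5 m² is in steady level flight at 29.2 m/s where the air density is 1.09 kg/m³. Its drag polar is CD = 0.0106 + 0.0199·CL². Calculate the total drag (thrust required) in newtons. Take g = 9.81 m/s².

D = 110 N

Level flight ⇒ L = W = m·g = 379 × 9.81 = 3718 N.
Dynamic pressure q = 0.5 × 1.09 × 29.2² = 464.7 Pa.
CL = W/(q·S) = 3718 / (464.7 × 13.5) = 0.5927.
CD = 0.0106 + 0.0199 × 0.5927² = 0.01759.
D = q·S·CD = 464.7 × 13.5 × 0.01759 = 110.3 N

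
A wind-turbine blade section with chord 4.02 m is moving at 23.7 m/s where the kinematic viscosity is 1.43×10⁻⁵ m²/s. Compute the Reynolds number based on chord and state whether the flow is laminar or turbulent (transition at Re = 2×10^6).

Re = 6.66×10^6 (turbulent)

Re = v·c/ν = 23.7 × 4.02 / (1.43×10⁻⁵) = 6.66×10^6
Since 6.66×10^6 > 2×10^6, the flow is turbulent.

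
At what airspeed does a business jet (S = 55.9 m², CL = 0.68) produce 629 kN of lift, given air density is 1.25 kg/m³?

L = ½ρv²S·CL ⇒ v = √(2L/(ρ·S·CL))
v = √(2 × 6.29×10^5 / (1.25 × 55.9 × 0.68)) = √26480 = 163 m/s

v = 163 m/s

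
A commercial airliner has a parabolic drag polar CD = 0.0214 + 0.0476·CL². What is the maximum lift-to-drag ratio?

For CD = CD0 + K·CL², (L/D)max occurs at CL* = √(CD0/K) and equals 1/(2√(K·CD0)).
(L/D)max = 1/(2√(0.0476 × 0.0214)) = 1/(2 × 0.03192) = 15.7

(L/D)max = 15.7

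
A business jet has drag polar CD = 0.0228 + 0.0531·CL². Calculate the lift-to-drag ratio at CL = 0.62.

CD = 0.0228 + 0.0531 × 0.62² = 0.04321
L/D = CL/CD = 0.62 / 0.04321 = 14.3

L/D = 14.3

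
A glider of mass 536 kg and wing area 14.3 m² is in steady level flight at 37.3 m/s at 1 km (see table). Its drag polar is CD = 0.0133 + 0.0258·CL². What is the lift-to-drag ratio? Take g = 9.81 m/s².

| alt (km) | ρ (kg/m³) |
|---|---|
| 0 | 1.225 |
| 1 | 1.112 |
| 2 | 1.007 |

At 1 km, from the table: ρ = 1.112 kg/m³.
Weight W = mg = 536 × 9.81 = 5258.2 N; in level flight L = W.
q = ½ρv² = ½ × 1.112 × 37.3² = 773.6 Pa.
CL = W/(q·S) = 5258.2 / (773.6 × 14.3) = 0.4753.
CD = 0.0133 + 0.0258 × 0.4753² = 0.01913.
L/D = CL/CD = 0.4753 / 0.01913 = 24.8

L/D = 24.8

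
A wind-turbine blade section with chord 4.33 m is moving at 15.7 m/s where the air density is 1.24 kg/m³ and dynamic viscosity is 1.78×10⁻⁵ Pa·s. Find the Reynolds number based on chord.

Re = 4.74×10^6

Re = ρ·v·c/μ = 1.24 × 15.7 × 4.33 / (1.78×10⁻⁵) = 4.74×10^6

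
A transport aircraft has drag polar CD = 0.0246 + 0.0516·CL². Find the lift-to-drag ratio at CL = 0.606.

L/D = 13.9

CD = 0.0246 + 0.0516 × 0.606² = 0.04355
L/D = CL/CD = 0.606 / 0.04355 = 13.9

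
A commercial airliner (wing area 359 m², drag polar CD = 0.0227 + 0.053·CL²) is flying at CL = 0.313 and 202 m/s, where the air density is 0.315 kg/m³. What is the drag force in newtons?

CD = 0.0227 + 0.053 × 0.313² = 0.02789
D = ½ρv²S·CD = ½ × 0.315 × 202² × 359 × 0.02789 = 64400 N

D = 64400 N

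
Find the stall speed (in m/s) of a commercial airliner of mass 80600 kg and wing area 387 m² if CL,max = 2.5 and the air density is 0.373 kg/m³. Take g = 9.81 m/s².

V_stall = 66.2 m/s

Weight W = mg = 80600 × 9.81 = 7.907×10^5 N.
V_stall = √(2W/(ρ·S·CL,max)) = √(2 × 7.907×10^5 / (0.373 × 387 × 2.5))
V_stall = √4382 = 66.2 m/s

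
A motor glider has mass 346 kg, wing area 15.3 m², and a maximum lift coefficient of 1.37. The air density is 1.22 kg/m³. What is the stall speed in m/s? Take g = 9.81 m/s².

At stall, lift equals weight: L = W = m·g = 346 × 9.81 = 3394 N.
V_stall = √(2W/(ρ·S·CL,max)) = √(2 × 3394 / (1.22 × 15.3 × 1.37))
V_stall = √265.5 = 16.3 m/s

V_stall = 16.3 m/s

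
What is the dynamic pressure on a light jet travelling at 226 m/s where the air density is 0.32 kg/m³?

q = 8170 Pa

q = ½ρv² = ½ × 0.32 × 226² = 8170 Pa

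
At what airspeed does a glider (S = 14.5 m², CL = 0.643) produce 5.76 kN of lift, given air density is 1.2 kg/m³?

v = 32.1 m/s

L = ½ρv²S·CL ⇒ v = √(2L/(ρ·S·CL))
v = √(2 × 5760 / (1.2 × 14.5 × 0.643)) = √1030 = 32.1 m/s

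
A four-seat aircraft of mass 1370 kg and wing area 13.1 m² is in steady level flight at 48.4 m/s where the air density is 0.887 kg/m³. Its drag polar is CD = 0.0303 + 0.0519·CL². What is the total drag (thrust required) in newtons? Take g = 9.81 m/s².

Weight W = mg = 1370 × 9.81 = 13440 N; in level flight L = W.
q = ½ρv² = ½ × 0.887 × 48.4² = 1039 Pa.
CL = W/(q·S) = 13440 / (1039 × 13.1) = 0.9875.
CD = 0.0303 + 0.0519 × 0.9875² = 0.08091.
D = q·S·CD = 1039 × 13.1 × 0.08091 = 1101 N

D = 1100 N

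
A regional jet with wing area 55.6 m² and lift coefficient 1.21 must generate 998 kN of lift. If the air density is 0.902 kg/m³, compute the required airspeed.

v = 181 m/s

L = ½ρv²S·CL ⇒ v = √(2L/(ρ·S·CL))
v = √(2 × 9.98×10^5 / (0.902 × 55.6 × 1.21)) = √32890 = 181 m/s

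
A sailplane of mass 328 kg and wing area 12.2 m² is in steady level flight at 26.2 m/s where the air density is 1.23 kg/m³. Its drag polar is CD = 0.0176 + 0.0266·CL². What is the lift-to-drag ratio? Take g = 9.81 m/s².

Weight W = mg = 328 × 9.81 = 3217.7 N; in level flight L = W.
q = ½ρv² = ½ × 1.23 × 26.2² = 422.2 Pa.
CL = 2W/(ρv²S) = 2×3217.7/(1.23×26.2²×12.2) = 0.6247.
CD = 0.0176 + 0.0266 × 0.6247² = 0.02798.
L/D = CL/CD = 0.6247 / 0.02798 = 22.3

L/D = 22.3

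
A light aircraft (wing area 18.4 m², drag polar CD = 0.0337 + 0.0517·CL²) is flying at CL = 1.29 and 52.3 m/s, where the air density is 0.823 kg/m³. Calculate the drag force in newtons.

D = 2480 N

CD = 0.0337 + 0.0517 × 1.29² = 0.1197
D = ½ρv²S·CD = ½ × 0.823 × 52.3² × 18.4 × 0.1197 = 2480 N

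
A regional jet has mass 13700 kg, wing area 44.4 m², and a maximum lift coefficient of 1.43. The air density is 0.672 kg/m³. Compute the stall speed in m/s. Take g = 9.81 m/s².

Stall occurs when L = W at CL,max. W = mg = 13700 × 9.81 = 1.344×10^5 N.
V_stall = √(2W/(ρ·S·CL,max)) = √(2 × 1.344×10^5 / (0.672 × 44.4 × 1.43))
V_stall = √6300 = 79.4 m/s

V_stall = 79.4 m/s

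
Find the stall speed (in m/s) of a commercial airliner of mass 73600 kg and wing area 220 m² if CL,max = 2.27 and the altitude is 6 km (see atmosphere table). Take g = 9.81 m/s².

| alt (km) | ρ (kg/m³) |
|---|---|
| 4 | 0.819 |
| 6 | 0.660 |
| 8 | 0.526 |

At 6 km, from the table: ρ = 0.660 kg/m³.
At stall, lift equals weight: L = W = m·g = 73600 × 9.81 = 7.22×10^5 N.
From L = ½ρV²S·CL,max = W: V_stall = √(2W/(ρSCL,max)) = √(2·7.22×10^5/(0.66·220·2.27))
V_stall = √4381 = 66.2 m/s

V_stall = 66.2 m/s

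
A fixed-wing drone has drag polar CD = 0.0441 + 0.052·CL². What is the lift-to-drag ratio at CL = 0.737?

CD = 0.0441 + 0.052 × 0.737² = 0.07234
L/D = CL/CD = 0.737 / 0.07234 = 10.2

L/D = 10.2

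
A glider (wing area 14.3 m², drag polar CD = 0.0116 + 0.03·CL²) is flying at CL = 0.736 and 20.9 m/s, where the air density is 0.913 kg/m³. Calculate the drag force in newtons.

CD = 0.0116 + 0.03 × 0.736² = 0.02785
D = ½ρv²S·CD = ½ × 0.913 × 20.9² × 14.3 × 0.02785 = 79.4 N

D = 79.4 N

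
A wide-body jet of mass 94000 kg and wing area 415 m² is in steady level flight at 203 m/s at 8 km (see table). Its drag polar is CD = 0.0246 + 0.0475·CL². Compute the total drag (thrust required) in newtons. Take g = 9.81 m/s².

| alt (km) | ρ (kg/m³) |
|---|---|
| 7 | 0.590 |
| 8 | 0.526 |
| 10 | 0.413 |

At 8 km, from the table: ρ = 0.526 kg/m³.
Weight W = mg = 94000 × 9.81 = 9.2214×10^5 N; in level flight L = W.
Dynamic pressure q = 0.5 × 0.526 × 203² = 10840 Pa.
Required CL = L/(qS) = 9.2214×10^5/(10840·415) = 0.205.
CD = 0.0246 + 0.0475 × 0.205² = 0.0266.
D = q·S·CD = 10840 × 415 × 0.0266 = 1.196×10^5 N

D = 1.2×10^5 N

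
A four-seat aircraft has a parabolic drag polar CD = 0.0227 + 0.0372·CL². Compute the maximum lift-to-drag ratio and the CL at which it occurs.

(L/D)max = 17.2, at CL = 0.781

For CD = CD0 + K·CL², (L/D)max occurs at CL* = √(CD0/K) and equals 1/(2√(K·CD0)).
(L/D)max = 1/(2√(0.0372 × 0.0227)) = 1/(2 × 0.02906) = 17.2
CL* = √(0.0227/0.0372) = 0.781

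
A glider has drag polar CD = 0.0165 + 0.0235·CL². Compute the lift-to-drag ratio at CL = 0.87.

L/D = 25.4

CD = 0.0165 + 0.0235 × 0.87² = 0.03429
L/D = CL/CD = 0.87 / 0.03429 = 25.4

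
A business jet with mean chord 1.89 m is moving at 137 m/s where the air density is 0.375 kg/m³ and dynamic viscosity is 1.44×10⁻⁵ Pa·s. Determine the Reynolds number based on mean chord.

Re = ρ·v·c/μ = 0.375 × 137 × 1.89 / (1.44×10⁻⁵) = 6.74×10^6

Re = 6.74×10^6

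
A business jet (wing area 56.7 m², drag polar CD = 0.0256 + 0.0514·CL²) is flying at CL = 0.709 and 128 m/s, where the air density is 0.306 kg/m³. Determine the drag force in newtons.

D = 7310 N

CD = 0.0256 + 0.0514 × 0.709² = 0.05144
D = ½ρv²S·CD = ½ × 0.306 × 128² × 56.7 × 0.05144 = 7310 N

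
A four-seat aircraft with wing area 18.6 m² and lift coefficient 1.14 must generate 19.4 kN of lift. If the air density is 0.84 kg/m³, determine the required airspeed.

v = 46.7 m/s

L = ½ρv²S·CL ⇒ v = √(2L/(ρ·S·CL))
v = √(2 × 19400 / (0.84 × 18.6 × 1.14)) = √2178 = 46.7 m/s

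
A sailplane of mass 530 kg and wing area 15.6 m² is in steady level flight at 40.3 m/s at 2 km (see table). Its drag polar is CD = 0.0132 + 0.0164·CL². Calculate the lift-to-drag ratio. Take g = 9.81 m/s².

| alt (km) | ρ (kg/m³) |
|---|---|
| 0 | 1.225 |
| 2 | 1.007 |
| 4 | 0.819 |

At 2 km, from the table: ρ = 1.007 kg/m³.
In steady level flight, lift balances weight: W = mg = 530 × 9.81 = 5199.3 N.
Dynamic pressure q = 0.5 × 1.007 × 40.3² = 817.7 Pa.
Required CL = L/(qS) = 5199.3/(817.7·15.6) = 0.4076.
CD = 0.0132 + 0.0164 × 0.4076² = 0.01592.
L/D = CL/CD = 0.4076 / 0.01592 = 25.6

L/D = 25.6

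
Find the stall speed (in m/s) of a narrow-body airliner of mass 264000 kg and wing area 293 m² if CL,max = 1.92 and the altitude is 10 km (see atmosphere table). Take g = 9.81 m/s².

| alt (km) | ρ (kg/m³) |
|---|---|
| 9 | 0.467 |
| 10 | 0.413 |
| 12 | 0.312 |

V_stall = 149 m/s

At 10 km, from the table: ρ = 0.413 kg/m³.
At stall, lift equals weight: L = W = m·g = 264000 × 9.81 = 2.59×10^6 N.
V_stall = √(2W/(ρ·S·CL,max)) = √(2 × 2.59×10^6 / (0.413 × 293 × 1.92))
V_stall = √22290 = 149 m/s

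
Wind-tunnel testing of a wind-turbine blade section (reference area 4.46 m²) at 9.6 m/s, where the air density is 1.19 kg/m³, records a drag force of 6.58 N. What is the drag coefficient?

CD = 0.0269

From D = ½ρv²S·CD, rearranging gives CD = 2D/(ρv²S).
CD = 2 × 6.58 / (1.19 × 9.6² × 4.46) = 0.0269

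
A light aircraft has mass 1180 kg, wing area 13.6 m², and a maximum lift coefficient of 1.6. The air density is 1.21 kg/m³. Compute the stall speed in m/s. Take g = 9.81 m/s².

Weight W = mg = 1180 × 9.81 = 11580 N.
From L = ½ρV²S·CL,max = W: V_stall = √(2W/(ρSCL,max)) = √(2·11580/(1.21·13.6·1.6))
V_stall = √879.3 = 29.7 m/s

V_stall = 29.7 m/s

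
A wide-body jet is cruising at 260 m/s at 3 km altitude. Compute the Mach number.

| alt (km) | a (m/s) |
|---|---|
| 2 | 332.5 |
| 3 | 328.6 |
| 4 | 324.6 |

At 3 km, from the table: a = 328.6 m/s.
M = v/a = 260 / 328.6 = 0.791

M = 0.791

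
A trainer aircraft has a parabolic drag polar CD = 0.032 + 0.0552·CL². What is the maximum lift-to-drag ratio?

(L/D)max = 11.9

For CD = CD0 + K·CL², (L/D)max occurs at CL* = √(CD0/K) and equals 1/(2√(K·CD0)).
(L/D)max = 1/(2√(0.0552 × 0.032)) = 1/(2 × 0.04203) = 11.9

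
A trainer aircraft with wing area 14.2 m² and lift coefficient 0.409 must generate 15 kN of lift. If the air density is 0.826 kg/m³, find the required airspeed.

L = ½ρv²S·CL ⇒ v = √(2L/(ρ·S·CL))
v = √(2 × 15000 / (0.826 × 14.2 × 0.409)) = √6254 = 79.1 m/s

v = 79.1 m/s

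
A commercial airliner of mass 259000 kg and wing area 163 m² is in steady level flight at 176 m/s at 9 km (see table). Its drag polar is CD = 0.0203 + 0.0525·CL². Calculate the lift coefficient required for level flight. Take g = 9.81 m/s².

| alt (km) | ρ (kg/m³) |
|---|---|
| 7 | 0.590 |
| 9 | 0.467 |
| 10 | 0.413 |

At 9 km, from the table: ρ = 0.467 kg/m³.
Weight W = mg = 259000 × 9.81 = 2.5408×10^6 N; in level flight L = W.
Dynamic pressure q = 0.5 × 0.467 × 176² = 7233 Pa.
CL = 2W/(ρv²S) = 2×2.5408×10^6/(0.467×176²×163) = 2.155.

CL = 2.16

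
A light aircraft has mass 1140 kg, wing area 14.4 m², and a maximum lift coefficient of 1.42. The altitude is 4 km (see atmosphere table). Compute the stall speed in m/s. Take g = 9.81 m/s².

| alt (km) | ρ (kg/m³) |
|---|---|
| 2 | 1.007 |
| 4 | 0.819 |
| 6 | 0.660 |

At 4 km, from the table: ρ = 0.819 kg/m³.
At stall, lift equals weight: L = W = m·g = 1140 × 9.81 = 11180 N.
V_stall = √(2W/(ρ·S·CL,max)) = √(2 × 11180 / (0.819 × 14.4 × 1.42))
V_stall = √1336 = 36.5 m/s

V_stall = 36.5 m/s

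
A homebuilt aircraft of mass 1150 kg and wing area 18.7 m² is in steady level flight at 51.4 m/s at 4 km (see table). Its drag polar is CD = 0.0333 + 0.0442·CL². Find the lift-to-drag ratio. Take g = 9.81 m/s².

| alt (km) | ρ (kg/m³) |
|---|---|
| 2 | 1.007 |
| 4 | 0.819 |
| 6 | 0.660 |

L/D = 11.9

At 4 km, from the table: ρ = 0.819 kg/m³.
Level flight ⇒ L = W = m·g = 1150 × 9.81 = 11282 N.
Dynamic pressure q = 0.5 × 0.819 × 51.4² = 1082 Pa.
Required CL = L/(qS) = 11282/(1082·18.7) = 0.5576.
CD = 0.0333 + 0.0442 × 0.5576² = 0.04704.
L/D = CL/CD = 0.5576 / 0.04704 = 11.9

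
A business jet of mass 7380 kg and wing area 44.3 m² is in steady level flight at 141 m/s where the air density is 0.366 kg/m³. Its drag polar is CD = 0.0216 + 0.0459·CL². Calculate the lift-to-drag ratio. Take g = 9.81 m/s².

Weight W = mg = 7380 × 9.81 = 72398 N; in level flight L = W.
Dynamic pressure q = 0.5 × 0.366 × 141² = 3638 Pa.
CL = 2W/(ρv²S) = 2×72398/(0.366×141²×44.3) = 0.4492.
CD = 0.0216 + 0.0459 × 0.4492² = 0.03086.
L/D = CL/CD = 0.4492 / 0.03086 = 14.6

L/D = 14.6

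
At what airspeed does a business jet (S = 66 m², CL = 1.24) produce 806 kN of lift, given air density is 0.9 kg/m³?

v = 148 m/s

L = ½ρv²S·CL ⇒ v = √(2L/(ρ·S·CL))
v = √(2 × 8.06×10^5 / (0.9 × 66 × 1.24)) = √21890 = 148 m/s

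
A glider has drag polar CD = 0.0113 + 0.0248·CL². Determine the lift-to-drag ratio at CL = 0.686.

CD = 0.0113 + 0.0248 × 0.686² = 0.02297
L/D = CL/CD = 0.686 / 0.02297 = 29.9

L/D = 29.9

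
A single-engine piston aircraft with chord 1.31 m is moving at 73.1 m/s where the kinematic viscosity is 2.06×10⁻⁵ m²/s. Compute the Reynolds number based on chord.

Re = v·c/ν = 73.1 × 1.31 / (2.06×10⁻⁵) = 4.65×10^6

Re = 4.65×10^6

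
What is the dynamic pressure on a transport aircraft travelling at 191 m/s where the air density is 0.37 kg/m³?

q = ½ρv² = ½ × 0.37 × 191² = 6750 Pa

q = 6750 Pa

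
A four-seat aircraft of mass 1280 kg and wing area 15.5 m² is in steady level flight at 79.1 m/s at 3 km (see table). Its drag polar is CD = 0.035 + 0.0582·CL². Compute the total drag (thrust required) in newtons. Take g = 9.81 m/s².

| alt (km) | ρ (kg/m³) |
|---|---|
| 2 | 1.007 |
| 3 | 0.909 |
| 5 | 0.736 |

D = 1750 N

At 3 km, from the table: ρ = 0.909 kg/m³.
Level flight ⇒ L = W = m·g = 1280 × 9.81 = 12557 N.
q = ½ρv² = ½ × 0.909 × 79.1² = 2844 Pa.
CL = W/(q·S) = 12557 / (2844 × 15.5) = 0.2849.
CD = 0.035 + 0.0582 × 0.2849² = 0.03972.
D = q·S·CD = 2844 × 15.5 × 0.03972 = 1751 N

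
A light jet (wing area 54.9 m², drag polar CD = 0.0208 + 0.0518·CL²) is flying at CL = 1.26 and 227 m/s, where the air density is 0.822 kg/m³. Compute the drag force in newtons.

D = 1.2×10^5 N

CD = 0.0208 + 0.0518 × 1.26² = 0.103
D = ½ρv²S·CD = ½ × 0.822 × 227² × 54.9 × 0.103 = 1.2×10^5 N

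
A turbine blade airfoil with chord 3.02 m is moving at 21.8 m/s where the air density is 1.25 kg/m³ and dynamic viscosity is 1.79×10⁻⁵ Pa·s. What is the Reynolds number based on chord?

Re = ρ·v·c/μ = 1.25 × 21.8 × 3.02 / (1.79×10⁻⁵) = 4.6×10^6

Re = 4.6×10^6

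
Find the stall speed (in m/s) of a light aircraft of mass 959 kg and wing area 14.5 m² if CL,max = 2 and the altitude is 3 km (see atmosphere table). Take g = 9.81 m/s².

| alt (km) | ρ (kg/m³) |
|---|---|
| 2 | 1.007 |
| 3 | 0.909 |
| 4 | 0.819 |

V_stall = 26.7 m/s

At 3 km, from the table: ρ = 0.909 kg/m³.
Stall occurs when L = W at CL,max. W = mg = 959 × 9.81 = 9408 N.
V_stall = √(2W/(ρ·S·CL,max)) = √(2 × 9408 / (0.909 × 14.5 × 2))
V_stall = √713.8 = 26.7 m/s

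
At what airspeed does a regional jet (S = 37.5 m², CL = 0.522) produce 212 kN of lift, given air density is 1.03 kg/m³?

v = 145 m/s

L = ½ρv²S·CL ⇒ v = √(2L/(ρ·S·CL))
v = √(2 × 2.12×10^5 / (1.03 × 37.5 × 0.522)) = √21030 = 145 m/s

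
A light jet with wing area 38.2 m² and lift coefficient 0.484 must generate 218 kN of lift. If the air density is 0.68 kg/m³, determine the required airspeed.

L = ½ρv²S·CL ⇒ v = √(2L/(ρ·S·CL))
v = √(2 × 2.18×10^5 / (0.68 × 38.2 × 0.484)) = √34680 = 186 m/s

v = 186 m/s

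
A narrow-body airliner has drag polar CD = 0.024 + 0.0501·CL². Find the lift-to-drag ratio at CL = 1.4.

L/D = 11.5

CD = 0.024 + 0.0501 × 1.4² = 0.1222
L/D = CL/CD = 1.4 / 0.1222 = 11.5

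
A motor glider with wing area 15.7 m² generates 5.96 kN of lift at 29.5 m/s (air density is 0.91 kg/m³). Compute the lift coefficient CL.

CL = 0.959

From L = ½ρv²S·CL, rearranging gives CL = 2L/(ρv²S).
CL = 2 × 5960 / (0.91 × 29.5² × 15.7) = 0.959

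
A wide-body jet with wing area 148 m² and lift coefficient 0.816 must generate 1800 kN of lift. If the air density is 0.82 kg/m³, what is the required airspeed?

v = 191 m/s

L = ½ρv²S·CL ⇒ v = √(2L/(ρ·S·CL))
v = √(2 × 1.8×10^6 / (0.82 × 148 × 0.816)) = √36350 = 191 m/s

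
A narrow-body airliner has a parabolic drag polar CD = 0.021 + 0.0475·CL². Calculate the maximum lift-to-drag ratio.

(L/D)max = 15.8

For CD = CD0 + K·CL², (L/D)max occurs at CL* = √(CD0/K) and equals 1/(2√(K·CD0)).
(L/D)max = 1/(2√(0.0475 × 0.021)) = 1/(2 × 0.03158) = 15.8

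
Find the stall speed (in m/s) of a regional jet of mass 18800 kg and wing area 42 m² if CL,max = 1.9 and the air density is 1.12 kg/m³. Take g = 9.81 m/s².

At stall, lift equals weight: L = W = m·g = 18800 × 9.81 = 1.844×10^5 N.
From L = ½ρV²S·CL,max = W: V_stall = √(2W/(ρSCL,max)) = √(2·1.844×10^5/(1.12·42·1.9))
V_stall = √4127 = 64.2 m/s

V_stall = 64.2 m/s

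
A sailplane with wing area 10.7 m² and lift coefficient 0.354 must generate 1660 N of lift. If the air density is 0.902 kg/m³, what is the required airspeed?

L = ½ρv²S·CL ⇒ v = √(2L/(ρ·S·CL))
v = √(2 × 1660 / (0.902 × 10.7 × 0.354)) = √971.7 = 31.2 m/s

v = 31.2 m/s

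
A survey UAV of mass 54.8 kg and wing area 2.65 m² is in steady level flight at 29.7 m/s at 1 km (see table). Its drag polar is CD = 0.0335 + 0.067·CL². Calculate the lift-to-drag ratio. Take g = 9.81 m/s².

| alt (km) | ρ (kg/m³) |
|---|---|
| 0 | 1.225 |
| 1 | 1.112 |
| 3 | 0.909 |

L/D = 9.2

At 1 km, from the table: ρ = 1.112 kg/m³.
In steady level flight, lift balances weight: W = mg = 54.8 × 9.81 = 537.59 N.
q = ½ρv² = ½ × 1.112 × 29.7² = 490.4 Pa.
CL = 2W/(ρv²S) = 2×537.59/(1.112×29.7²×2.65) = 0.4136.
CD = 0.0335 + 0.067 × 0.4136² = 0.04496.
L/D = CL/CD = 0.4136 / 0.04496 = 9.2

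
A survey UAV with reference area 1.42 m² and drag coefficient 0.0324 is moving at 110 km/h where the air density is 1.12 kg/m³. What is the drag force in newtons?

D = 24.1 N

Convert speed: v = 110 km/h ÷ 3.6 = 30.56 m/s.
Dynamic pressure q = ½ρv² = ½ × 1.12 × 30.56² = 522.8 Pa.
D = q·S·CD = 522.8 × 1.42 × 0.0324 = 24.1 N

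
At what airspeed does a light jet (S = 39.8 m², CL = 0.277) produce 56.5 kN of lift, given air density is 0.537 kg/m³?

v = 138 m/s

L = ½ρv²S·CL ⇒ v = √(2L/(ρ·S·CL))
v = √(2 × 56500 / (0.537 × 39.8 × 0.277)) = √19090 = 138 m/s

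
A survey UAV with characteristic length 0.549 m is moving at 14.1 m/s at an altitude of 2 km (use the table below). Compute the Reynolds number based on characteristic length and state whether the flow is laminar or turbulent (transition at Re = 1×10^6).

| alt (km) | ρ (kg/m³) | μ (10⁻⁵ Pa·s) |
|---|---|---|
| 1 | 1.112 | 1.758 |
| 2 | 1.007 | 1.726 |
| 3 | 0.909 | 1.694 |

Re = 4.52×10^5 (laminar)

At 2 km, from the table: ρ = 1.007 kg/m³, μ = 1.726×10⁻⁵ Pa·s.
Re = ρ·v·c/μ = 1.007 × 14.1 × 0.549 / (1.726×10⁻⁵) = 4.52×10^5
Since 4.52×10^5 < 1×10^6, the flow is laminar.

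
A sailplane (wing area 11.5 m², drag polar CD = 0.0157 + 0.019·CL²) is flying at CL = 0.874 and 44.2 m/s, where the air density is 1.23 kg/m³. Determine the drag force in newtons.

D = 417 N

CD = 0.0157 + 0.019 × 0.874² = 0.03021
D = ½ρv²S·CD = ½ × 1.23 × 44.2² × 11.5 × 0.03021 = 417 N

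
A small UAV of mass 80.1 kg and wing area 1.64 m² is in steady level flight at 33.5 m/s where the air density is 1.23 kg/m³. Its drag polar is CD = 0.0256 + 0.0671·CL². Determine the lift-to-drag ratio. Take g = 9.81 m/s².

Weight W = mg = 80.1 × 9.81 = 785.78 N; in level flight L = W.
q = ½ρv² = ½ × 1.23 × 33.5² = 690.2 Pa.
Required CL = L/(qS) = 785.78/(690.2·1.64) = 0.6942.
CD = 0.0256 + 0.0671 × 0.6942² = 0.05794.
L/D = CL/CD = 0.6942 / 0.05794 = 12

L/D = 12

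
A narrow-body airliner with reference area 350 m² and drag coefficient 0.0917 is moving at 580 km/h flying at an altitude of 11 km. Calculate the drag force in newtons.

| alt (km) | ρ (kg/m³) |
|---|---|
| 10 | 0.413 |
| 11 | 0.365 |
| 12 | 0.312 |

D = 1.52×10^5 N

At 11 km, from the table: ρ = 0.365 kg/m³.
Convert speed: v = 580 km/h ÷ 3.6 = 161.1 m/s.
D = ½ρv²S·CD = ½ × 0.365 × 161.1² × 350 × 0.0917 = 1.52×10^5 N ≈ 152 kN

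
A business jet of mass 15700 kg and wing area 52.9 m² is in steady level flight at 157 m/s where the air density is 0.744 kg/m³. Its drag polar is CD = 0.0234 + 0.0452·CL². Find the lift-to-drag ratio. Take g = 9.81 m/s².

Level flight ⇒ L = W = m·g = 15700 × 9.81 = 1.5402×10^5 N.
Dynamic pressure q = 0.5 × 0.744 × 157² = 9169 Pa.
Required CL = L/(qS) = 1.5402×10^5/(9169·52.9) = 0.3175.
CD = 0.0234 + 0.0452 × 0.3175² = 0.02796.
L/D = CL/CD = 0.3175 / 0.02796 = 11.4

L/D = 11.4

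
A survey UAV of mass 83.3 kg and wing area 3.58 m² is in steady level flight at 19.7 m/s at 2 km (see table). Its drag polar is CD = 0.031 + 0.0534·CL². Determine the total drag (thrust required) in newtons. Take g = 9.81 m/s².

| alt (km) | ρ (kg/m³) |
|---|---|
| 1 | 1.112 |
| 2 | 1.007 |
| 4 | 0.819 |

At 2 km, from the table: ρ = 1.007 kg/m³.
Weight W = mg = 83.3 × 9.81 = 817.17 N; in level flight L = W.
q = ½ρv² = ½ × 1.007 × 19.7² = 195.4 Pa.
CL = 2W/(ρv²S) = 2×817.17/(1.007×19.7²×3.58) = 1.168.
CD = 0.031 + 0.0534 × 1.168² = 0.1039.
D = q·S·CD = 195.4 × 3.58 × 0.1039 = 72.66 N

D = 72.7 N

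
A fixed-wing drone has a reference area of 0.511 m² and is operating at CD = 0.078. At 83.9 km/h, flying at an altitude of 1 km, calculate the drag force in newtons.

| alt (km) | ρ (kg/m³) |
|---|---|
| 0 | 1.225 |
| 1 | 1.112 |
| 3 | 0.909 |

D = 12 N

At 1 km, from the table: ρ = 1.112 kg/m³.
Convert speed: v = 83.9 km/h ÷ 3.6 = 23.31 m/s.
Dynamic pressure q = ½ρv² = ½ × 1.112 × 23.31² = 302 Pa.
D = q·S·CD = 302 × 0.511 × 0.078 = 12 N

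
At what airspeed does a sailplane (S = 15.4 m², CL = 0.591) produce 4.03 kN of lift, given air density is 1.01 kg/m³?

L = ½ρv²S·CL ⇒ v = √(2L/(ρ·S·CL))
v = √(2 × 4030 / (1.01 × 15.4 × 0.591)) = √876.8 = 29.6 m/s

v = 29.6 m/s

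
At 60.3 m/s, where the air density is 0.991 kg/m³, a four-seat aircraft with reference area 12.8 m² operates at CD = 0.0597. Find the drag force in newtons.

D = 1380 N

Dynamic pressure q = ½ρv² = ½ × 0.991 × 60.3² = 1802 Pa.
D = q·S·CD = 1802 × 12.8 × 0.0597 = 1380 N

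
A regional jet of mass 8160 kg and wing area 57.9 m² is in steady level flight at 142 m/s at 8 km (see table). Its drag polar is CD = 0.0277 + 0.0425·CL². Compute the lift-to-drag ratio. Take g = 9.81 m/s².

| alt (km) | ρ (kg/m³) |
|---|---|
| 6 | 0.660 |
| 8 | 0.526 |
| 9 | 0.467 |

At 8 km, from the table: ρ = 0.526 kg/m³.
Level flight ⇒ L = W = m·g = 8160 × 9.81 = 80050 N.
q = ½ρv² = ½ × 0.526 × 142² = 5303 Pa.
CL = W/(q·S) = 80050 / (5303 × 57.9) = 0.2607.
CD = 0.0277 + 0.0425 × 0.2607² = 0.03059.
L/D = CL/CD = 0.2607 / 0.03059 = 8.52

L/D = 8.52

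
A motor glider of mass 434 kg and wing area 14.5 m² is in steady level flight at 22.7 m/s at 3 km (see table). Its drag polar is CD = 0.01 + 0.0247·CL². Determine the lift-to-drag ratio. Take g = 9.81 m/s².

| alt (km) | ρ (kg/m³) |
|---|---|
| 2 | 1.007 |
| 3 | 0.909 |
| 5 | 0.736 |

L/D = 25.7

At 3 km, from the table: ρ = 0.909 kg/m³.
In steady level flight, lift balances weight: W = mg = 434 × 9.81 = 4257.5 N.
q = ½ρv² = ½ × 0.909 × 22.7² = 234.2 Pa.
Required CL = L/(qS) = 4257.5/(234.2·14.5) = 1.254.
CD = 0.01 + 0.0247 × 1.254² = 0.04882.
L/D = CL/CD = 1.254 / 0.04882 = 25.7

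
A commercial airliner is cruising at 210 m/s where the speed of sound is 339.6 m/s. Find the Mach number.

M = v/a = 210 / 339.6 = 0.618

M = 0.618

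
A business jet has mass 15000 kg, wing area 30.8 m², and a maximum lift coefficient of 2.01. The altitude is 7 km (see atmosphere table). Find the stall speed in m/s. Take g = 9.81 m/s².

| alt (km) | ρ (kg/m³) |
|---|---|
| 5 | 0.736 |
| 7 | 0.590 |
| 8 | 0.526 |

At 7 km, from the table: ρ = 0.590 kg/m³.
Stall occurs when L = W at CL,max. W = mg = 15000 × 9.81 = 1.472×10^5 N.
From L = ½ρV²S·CL,max = W: V_stall = √(2W/(ρSCL,max)) = √(2·1.472×10^5/(0.59·30.8·2.01))
V_stall = √8057 = 89.8 m/s

V_stall = 89.8 m/s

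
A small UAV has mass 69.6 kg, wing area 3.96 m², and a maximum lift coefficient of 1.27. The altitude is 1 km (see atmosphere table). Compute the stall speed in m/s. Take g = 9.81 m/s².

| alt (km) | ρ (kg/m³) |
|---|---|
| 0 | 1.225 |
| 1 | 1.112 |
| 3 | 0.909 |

V_stall = 15.6 m/s

At 1 km, from the table: ρ = 1.112 kg/m³.
Stall occurs when L = W at CL,max. W = mg = 69.6 × 9.81 = 682.8 N.
From L = ½ρV²S·CL,max = W: V_stall = √(2W/(ρSCL,max)) = √(2·682.8/(1.112·3.96·1.27))
V_stall = √244.2 = 15.6 m/s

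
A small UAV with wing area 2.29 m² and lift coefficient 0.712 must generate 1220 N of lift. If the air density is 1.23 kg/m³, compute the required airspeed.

L = ½ρv²S·CL ⇒ v = √(2L/(ρ·S·CL))
v = √(2 × 1220 / (1.23 × 2.29 × 0.712)) = √1217 = 34.9 m/s

v = 34.9 m/s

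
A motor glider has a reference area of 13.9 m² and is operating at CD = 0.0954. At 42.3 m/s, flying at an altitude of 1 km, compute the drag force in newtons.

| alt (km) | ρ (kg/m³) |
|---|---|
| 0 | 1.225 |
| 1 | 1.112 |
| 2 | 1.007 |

At 1 km, from the table: ρ = 1.112 kg/m³.
D = ½ρv²S·CD = ½ × 1.112 × 42.3² × 13.9 × 0.0954 = 1320 N

D = 1320 N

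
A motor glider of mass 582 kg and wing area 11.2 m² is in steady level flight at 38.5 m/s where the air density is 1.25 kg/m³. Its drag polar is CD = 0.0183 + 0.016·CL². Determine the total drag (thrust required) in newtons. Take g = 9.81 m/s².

In steady level flight, lift balances weight: W = mg = 582 × 9.81 = 5709.4 N.
Dynamic pressure q = 0.5 × 1.25 × 38.5² = 926.4 Pa.
CL = W/(q·S) = 5709.4 / (926.4 × 11.2) = 0.5503.
CD = 0.0183 + 0.016 × 0.5503² = 0.02314.
D = q·S·CD = 926.4 × 11.2 × 0.02314 = 240.1 N

D = 240 N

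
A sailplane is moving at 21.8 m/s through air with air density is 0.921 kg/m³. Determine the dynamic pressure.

q = 219 Pa

q = ½ρv² = ½ × 0.921 × 21.8² = 219 Pa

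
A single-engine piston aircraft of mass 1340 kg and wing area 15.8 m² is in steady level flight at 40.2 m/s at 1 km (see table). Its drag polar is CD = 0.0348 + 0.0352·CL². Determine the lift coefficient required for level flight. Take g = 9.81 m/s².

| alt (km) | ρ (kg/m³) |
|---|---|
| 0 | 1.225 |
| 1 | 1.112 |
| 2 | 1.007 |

CL = 0.926

At 1 km, from the table: ρ = 1.112 kg/m³.
In steady level flight, lift balances weight: W = mg = 1340 × 9.81 = 13145 N.
Dynamic pressure q = 0.5 × 1.112 × 40.2² = 898.5 Pa.
CL = 2W/(ρv²S) = 2×13145/(1.112×40.2²×15.8) = 0.926.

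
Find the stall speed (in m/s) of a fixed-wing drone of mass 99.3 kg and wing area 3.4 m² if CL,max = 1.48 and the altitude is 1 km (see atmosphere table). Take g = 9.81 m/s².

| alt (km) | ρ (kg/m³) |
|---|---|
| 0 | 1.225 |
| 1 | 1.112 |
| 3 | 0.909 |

V_stall = 18.7 m/s

At 1 km, from the table: ρ = 1.112 kg/m³.
At stall, lift equals weight: L = W = m·g = 99.3 × 9.81 = 974.1 N.
V_stall = √(2W/(ρ·S·CL,max)) = √(2 × 974.1 / (1.112 × 3.4 × 1.48))
V_stall = √348.2 = 18.7 m/s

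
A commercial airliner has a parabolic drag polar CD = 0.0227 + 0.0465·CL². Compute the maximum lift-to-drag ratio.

For CD = CD0 + K·CL², (L/D)max occurs at CL* = √(CD0/K) and equals 1/(2√(K·CD0)).
(L/D)max = 1/(2√(0.0465 × 0.0227)) = 1/(2 × 0.03249) = 15.4

(L/D)max = 15.4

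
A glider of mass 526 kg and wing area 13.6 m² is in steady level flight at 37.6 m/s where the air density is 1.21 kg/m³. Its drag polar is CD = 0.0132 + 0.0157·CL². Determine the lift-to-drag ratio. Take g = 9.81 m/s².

Weight W = mg = 526 × 9.81 = 5160.1 N; in level flight L = W.
q = ½ρv² = ½ × 1.21 × 37.6² = 855.3 Pa.
Required CL = L/(qS) = 5160.1/(855.3·13.6) = 0.4436.
CD = 0.0132 + 0.0157 × 0.4436² = 0.01629.
L/D = CL/CD = 0.4436 / 0.01629 = 27.2

L/D = 27.2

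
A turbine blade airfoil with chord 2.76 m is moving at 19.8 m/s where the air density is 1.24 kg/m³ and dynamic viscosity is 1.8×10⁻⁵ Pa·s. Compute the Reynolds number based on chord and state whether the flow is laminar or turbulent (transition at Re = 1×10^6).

Re = 3.76×10^6 (turbulent)

Re = ρ·v·c/μ = 1.24 × 19.8 × 2.76 / (1.8×10⁻⁵) = 3.76×10^6
Since 3.76×10^6 > 1×10^6, the flow is turbulent.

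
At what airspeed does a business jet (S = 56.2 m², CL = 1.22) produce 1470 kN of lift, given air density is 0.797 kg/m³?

L = ½ρv²S·CL ⇒ v = √(2L/(ρ·S·CL))
v = √(2 × 1.47×10^6 / (0.797 × 56.2 × 1.22)) = √53800 = 232 m/s

v = 232 m/s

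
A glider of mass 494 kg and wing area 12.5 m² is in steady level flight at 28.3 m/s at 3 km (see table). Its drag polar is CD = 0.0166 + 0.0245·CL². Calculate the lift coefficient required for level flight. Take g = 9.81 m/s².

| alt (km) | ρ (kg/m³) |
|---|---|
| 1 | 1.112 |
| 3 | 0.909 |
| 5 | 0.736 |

At 3 km, from the table: ρ = 0.909 kg/m³.
In steady level flight, lift balances weight: W = mg = 494 × 9.81 = 4846.1 N.
Dynamic pressure q = 0.5 × 0.909 × 28.3² = 364 Pa.
Required CL = L/(qS) = 4846.1/(364·12.5) = 1.065.

CL = 1.07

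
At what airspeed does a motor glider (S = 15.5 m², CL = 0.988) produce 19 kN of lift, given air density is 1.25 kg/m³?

L = ½ρv²S·CL ⇒ v = √(2L/(ρ·S·CL))
v = √(2 × 19000 / (1.25 × 15.5 × 0.988)) = √1985 = 44.6 m/s

v = 44.6 m/s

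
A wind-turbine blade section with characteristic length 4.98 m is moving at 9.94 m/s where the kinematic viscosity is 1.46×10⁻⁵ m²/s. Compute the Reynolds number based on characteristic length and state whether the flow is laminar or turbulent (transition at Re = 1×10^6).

Re = v·c/ν = 9.94 × 4.98 / (1.46×10⁻⁵) = 3.39×10^6
Since 3.39×10^6 > 1×10^6, the flow is turbulent.

Re = 3.39×10^6 (turbulent)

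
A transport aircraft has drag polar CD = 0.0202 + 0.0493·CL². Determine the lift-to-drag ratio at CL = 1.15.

CD = 0.0202 + 0.0493 × 1.15² = 0.0854
L/D = CL/CD = 1.15 / 0.0854 = 13.5

L/D = 13.5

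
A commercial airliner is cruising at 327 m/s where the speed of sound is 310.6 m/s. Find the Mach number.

M = v/a = 327 / 310.6 = 1.05

M = 1.05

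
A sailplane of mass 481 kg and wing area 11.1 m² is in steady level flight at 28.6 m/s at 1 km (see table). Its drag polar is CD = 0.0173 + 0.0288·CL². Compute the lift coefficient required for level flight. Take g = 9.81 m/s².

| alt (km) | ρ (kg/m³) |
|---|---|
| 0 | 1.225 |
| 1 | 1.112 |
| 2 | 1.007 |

At 1 km, from the table: ρ = 1.112 kg/m³.
Level flight ⇒ L = W = m·g = 481 × 9.81 = 4718.6 N.
q = ½ρv² = ½ × 1.112 × 28.6² = 454.8 Pa.
CL = 2W/(ρv²S) = 2×4718.6/(1.112×28.6²×11.1) = 0.9347.

CL = 0.935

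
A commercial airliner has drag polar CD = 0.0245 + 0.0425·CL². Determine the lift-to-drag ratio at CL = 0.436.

L/D = 13.4

CD = 0.0245 + 0.0425 × 0.436² = 0.03258
L/D = CL/CD = 0.436 / 0.03258 = 13.4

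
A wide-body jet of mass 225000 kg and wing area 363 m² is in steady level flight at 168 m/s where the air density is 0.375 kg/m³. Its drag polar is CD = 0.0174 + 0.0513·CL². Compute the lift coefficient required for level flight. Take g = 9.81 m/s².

CL = 1.15

Level flight ⇒ L = W = m·g = 225000 × 9.81 = 2.2072×10^6 N.
q = ½ρv² = ½ × 0.375 × 168² = 5292 Pa.
Required CL = L/(qS) = 2.2072×10^6/(5292·363) = 1.149.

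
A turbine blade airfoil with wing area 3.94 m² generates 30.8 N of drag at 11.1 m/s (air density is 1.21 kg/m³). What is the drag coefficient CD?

From D = ½ρv²S·CD, rearranging gives CD = 2D/(ρv²S).
CD = 2 × 30.8 / (1.21 × 11.1² × 3.94) = 0.105

CD = 0.105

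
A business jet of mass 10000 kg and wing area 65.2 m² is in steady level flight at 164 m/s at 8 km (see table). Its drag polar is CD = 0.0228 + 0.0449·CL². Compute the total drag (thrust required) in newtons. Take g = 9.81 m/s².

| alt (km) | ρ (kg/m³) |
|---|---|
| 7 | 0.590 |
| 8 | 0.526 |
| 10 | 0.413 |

At 8 km, from the table: ρ = 0.526 kg/m³.
Level flight ⇒ L = W = m·g = 10000 × 9.81 = 98100 N.
Dynamic pressure q = 0.5 × 0.526 × 164² = 7074 Pa.
Required CL = L/(qS) = 98100/(7074·65.2) = 0.2127.
CD = 0.0228 + 0.0449 × 0.2127² = 0.02483.
D = q·S·CD = 7074 × 65.2 × 0.02483 = 11450 N

D = 11500 N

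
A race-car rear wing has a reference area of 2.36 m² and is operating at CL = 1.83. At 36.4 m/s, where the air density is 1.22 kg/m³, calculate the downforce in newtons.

L = 3490 N

L = ½ρv²S·CL = ½ × 1.22 × 36.4² × 2.36 × 1.83 = 3490 N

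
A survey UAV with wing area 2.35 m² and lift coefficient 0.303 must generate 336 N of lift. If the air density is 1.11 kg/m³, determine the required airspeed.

v = 29.2 m/s

L = ½ρv²S·CL ⇒ v = √(2L/(ρ·S·CL))
v = √(2 × 336 / (1.11 × 2.35 × 0.303)) = √850.2 = 29.2 m/s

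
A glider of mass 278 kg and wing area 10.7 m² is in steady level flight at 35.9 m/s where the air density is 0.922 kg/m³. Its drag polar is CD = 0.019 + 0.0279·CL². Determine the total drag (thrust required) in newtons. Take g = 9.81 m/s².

D = 153 N

In steady level flight, lift balances weight: W = mg = 278 × 9.81 = 2727.2 N.
q = ½ρv² = ½ × 0.922 × 35.9² = 594.1 Pa.
Required CL = L/(qS) = 2727.2/(594.1·10.7) = 0.429.
CD = 0.019 + 0.0279 × 0.429² = 0.02413.
D = q·S·CD = 594.1 × 10.7 × 0.02413 = 153.4 N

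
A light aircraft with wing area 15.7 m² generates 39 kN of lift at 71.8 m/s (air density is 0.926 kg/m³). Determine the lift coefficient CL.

CL = 1.04

From L = ½ρv²S·CL, rearranging gives CL = 2L/(ρv²S).
CL = 2 × 39000 / (0.926 × 71.8² × 15.7) = 1.04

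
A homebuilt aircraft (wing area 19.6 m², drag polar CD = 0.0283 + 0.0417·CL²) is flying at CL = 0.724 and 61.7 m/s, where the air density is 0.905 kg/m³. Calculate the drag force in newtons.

D = 1690 N

CD = 0.0283 + 0.0417 × 0.724² = 0.05016
D = ½ρv²S·CD = ½ × 0.905 × 61.7² × 19.6 × 0.05016 = 1690 N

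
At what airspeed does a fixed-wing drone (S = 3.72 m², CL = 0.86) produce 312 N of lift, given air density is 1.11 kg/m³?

L = ½ρv²S·CL ⇒ v = √(2L/(ρ·S·CL))
v = √(2 × 312 / (1.11 × 3.72 × 0.86)) = √175.7 = 13.3 m/s

v = 13.3 m/s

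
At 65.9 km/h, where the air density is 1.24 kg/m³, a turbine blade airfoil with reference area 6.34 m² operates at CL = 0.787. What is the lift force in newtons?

L = 1040 N

Convert speed: v = 65.9 km/h ÷ 3.6 = 18.31 m/s.
L = ½ρv²S·CL = ½ × 1.24 × 18.31² × 6.34 × 0.787 = 1040 N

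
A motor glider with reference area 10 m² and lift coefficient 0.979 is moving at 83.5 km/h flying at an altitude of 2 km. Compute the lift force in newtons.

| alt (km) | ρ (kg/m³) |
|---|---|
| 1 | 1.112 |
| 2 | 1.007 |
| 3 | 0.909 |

L = 2650 N

At 2 km, from the table: ρ = 1.007 kg/m³.
Convert speed: v = 83.5 km/h ÷ 3.6 = 23.19 m/s.
L = ½ρv²S·CL = ½ × 1.007 × 23.19² × 10 × 0.979 = 2650 N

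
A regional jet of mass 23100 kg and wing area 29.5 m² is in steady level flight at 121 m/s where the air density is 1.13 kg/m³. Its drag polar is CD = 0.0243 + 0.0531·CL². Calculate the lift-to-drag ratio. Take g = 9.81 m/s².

L/D = 13.2

Weight W = mg = 23100 × 9.81 = 2.2661×10^5 N; in level flight L = W.
q = ½ρv² = ½ × 1.13 × 121² = 8272 Pa.
CL = W/(q·S) = 2.2661×10^5 / (8272 × 29.5) = 0.9286.
CD = 0.0243 + 0.0531 × 0.9286² = 0.07009.
L/D = CL/CD = 0.9286 / 0.07009 = 13.2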